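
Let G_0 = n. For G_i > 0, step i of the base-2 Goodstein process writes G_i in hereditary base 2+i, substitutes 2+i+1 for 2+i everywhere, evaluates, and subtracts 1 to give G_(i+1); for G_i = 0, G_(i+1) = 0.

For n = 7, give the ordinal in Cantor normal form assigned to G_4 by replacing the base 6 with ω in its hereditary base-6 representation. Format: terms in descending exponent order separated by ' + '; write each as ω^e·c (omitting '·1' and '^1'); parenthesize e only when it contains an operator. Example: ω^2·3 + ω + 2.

i=0: 7 = 2^2 + 2 + 1 (b=2); 2→3: 3^3 + 3 + 1 = 31; 31−1 = 30
i=1: 30 = 3^3 + 3 (b=3); 3→4: 4^4 + 4 = 260; 260−1 = 259
i=2: 259 = 4^4 + 3 (b=4); 4→5: 5^5 + 3 = 3128; 3128−1 = 3127
i=3: 3127 = 5^5 + 2 (b=5); 5→6: 6^6 + 2 = 46658; 46658−1 = 46657
i=4: 46657 = 6^6 + 1 (b=6); 6→7: 7^7 + 1 = 823544; 823544−1 = 823543

ω^ω + 1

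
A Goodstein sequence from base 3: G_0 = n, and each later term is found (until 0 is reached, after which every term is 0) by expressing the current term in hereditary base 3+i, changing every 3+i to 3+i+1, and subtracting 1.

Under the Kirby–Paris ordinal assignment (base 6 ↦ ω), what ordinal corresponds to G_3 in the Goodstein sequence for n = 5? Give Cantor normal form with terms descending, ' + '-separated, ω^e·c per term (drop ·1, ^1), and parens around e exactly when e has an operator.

step 0: 5 = 3 + 2; sub 4 for 3: 4 + 2; = 6; G_1 = 6−1 = 5
step 1: 5 = 4 + 1; sub 5 for 4: 5 + 1; = 6; G_2 = 6−1 = 5
step 2: 5 = 5; sub 6 for 5: 6; = 6; G_3 = 6−1 = 5
step 3: 5 = 5; sub 7 for 6: 5; = 5; G_4 = 5−1 = 4

5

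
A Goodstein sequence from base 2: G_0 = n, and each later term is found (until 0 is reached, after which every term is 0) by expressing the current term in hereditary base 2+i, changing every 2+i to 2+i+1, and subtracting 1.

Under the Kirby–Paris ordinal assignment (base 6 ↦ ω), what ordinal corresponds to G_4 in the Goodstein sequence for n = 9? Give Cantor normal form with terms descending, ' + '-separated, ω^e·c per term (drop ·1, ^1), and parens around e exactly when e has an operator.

ω^ω·3 + ω^3·3 + ω^2·3 + ω·3 + 1

9 —HB2→ 2^(2 + 1) + 1 —bump→ 3^(3 + 1) + 1 = 82 —(−1)→ 81
81 —HB3→ 3^(3 + 1) —bump→ 4^(4 + 1) = 1024 —(−1)→ 1023
1023 —HB4→ 3·4^4 + 3·4^3 + 3·4^2 + 3·4 + 3 —bump→ 3·5^5 + 3·5^3 + 3·5^2 + 3·5 + 3 = 9843 —(−1)→ 9842
9842 —HB5→ 3·5^5 + 3·5^3 + 3·5^2 + 3·5 + 2 —bump→ 3·6^6 + 3·6^3 + 3·6^2 + 3·6 + 2 = 140744 —(−1)→ 140743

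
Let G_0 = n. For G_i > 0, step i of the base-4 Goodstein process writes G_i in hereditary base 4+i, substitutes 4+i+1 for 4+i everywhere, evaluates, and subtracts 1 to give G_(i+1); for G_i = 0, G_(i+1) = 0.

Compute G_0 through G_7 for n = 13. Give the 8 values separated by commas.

13, 15, 17, 18, 19, 20, 21, 22

step 0: 13 = 3·4 + 1; sub 5 for 4: 3·5 + 1; = 16; G_1 = 16−1 = 15
step 1: 15 = 3·5; sub 6 for 5: 3·6; = 18; G_2 = 18−1 = 17
step 2: 17 = 2·6 + 5; sub 7 for 6: 2·7 + 5; = 19; G_3 = 19−1 = 18
step 3: 18 = 2·7 + 4; sub 8 for 7: 2·8 + 4; = 20; G_4 = 20−1 = 19
step 4: 19 = 2·8 + 3; sub 9 for 8: 2·9 + 3; = 21; G_5 = 21−1 = 20
step 5: 20 = 2·9 + 2; sub 10 for 9: 2·10 + 2; = 22; G_6 = 22−1 = 21
step 6: 21 = 2·10 + 1; sub 11 for 10: 2·11 + 1; = 23; G_7 = 23−1 = 22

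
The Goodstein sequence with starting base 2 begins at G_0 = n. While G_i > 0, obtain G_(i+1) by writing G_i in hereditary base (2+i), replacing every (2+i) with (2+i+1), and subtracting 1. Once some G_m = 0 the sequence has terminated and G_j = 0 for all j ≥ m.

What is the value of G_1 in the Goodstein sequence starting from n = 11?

84

step 0: 11 = 2^(2 + 1) + 2 + 1; sub 3 for 2: 3^(3 + 1) + 3 + 1; = 85; G_1 = 85−1 = 84
step 1: 84 = 3^(3 + 1) + 3; sub 4 for 3: 4^(4 + 1) + 4; = 1028; G_2 = 1028−1 = 1027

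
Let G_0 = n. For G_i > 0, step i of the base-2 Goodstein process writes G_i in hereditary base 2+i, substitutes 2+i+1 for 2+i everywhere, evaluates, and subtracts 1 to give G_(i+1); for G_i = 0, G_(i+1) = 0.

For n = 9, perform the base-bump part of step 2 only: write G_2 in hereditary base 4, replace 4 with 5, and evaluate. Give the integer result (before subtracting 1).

step 0: 9 = 2^(2 + 1) + 1; sub 3 for 2: 3^(3 + 1) + 1; = 82; G_1 = 82−1 = 81
step 1: 81 = 3^(3 + 1); sub 4 for 3: 4^(4 + 1); = 1024; G_2 = 1024−1 = 1023
step 2: 1023 = 3·4^4 + 3·4^3 + 3·4^2 + 3·4 + 3; sub 5 for 4: 3·5^5 + 3·5^3 + 3·5^2 + 3·5 + 3; = 9843; G_3 = 9843−1 = 9842

9843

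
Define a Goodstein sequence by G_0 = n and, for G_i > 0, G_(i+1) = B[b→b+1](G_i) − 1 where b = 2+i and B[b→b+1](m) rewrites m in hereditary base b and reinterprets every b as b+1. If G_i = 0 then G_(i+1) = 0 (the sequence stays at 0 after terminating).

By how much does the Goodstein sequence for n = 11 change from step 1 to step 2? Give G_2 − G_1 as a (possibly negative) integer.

[0] 11 ≡ 2^(2 + 1) + 2 + 1 (base 2). Lift 3: 85. −1: 84.
[1] 84 ≡ 3^(3 + 1) + 3 (base 3). Lift 4: 1028. −1: 1027.

943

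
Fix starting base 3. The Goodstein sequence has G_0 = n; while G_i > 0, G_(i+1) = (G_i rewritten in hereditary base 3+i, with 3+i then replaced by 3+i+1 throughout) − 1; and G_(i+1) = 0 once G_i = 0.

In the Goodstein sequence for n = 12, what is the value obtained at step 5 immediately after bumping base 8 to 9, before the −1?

(0) 12|_3 = 3^2 + 3 ↦ 4^2 + 4|_4 = 20 ⇒ 19
(1) 19|_4 = 4^2 + 3 ↦ 5^2 + 3|_5 = 28 ⇒ 27
(2) 27|_5 = 5^2 + 2 ↦ 6^2 + 2|_6 = 38 ⇒ 37
(3) 37|_6 = 6^2 + 1 ↦ 7^2 + 1|_7 = 50 ⇒ 49
(4) 49|_7 = 7^2 ↦ 8^2|_8 = 64 ⇒ 63
(5) 63|_8 = 7·8 + 7 ↦ 7·9 + 7|_9 = 70 ⇒ 69

70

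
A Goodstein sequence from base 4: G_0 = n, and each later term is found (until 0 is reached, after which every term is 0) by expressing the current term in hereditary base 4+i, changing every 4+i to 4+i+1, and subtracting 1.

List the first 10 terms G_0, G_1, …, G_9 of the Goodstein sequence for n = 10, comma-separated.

10, 11, 12, 13, 13, 13, 13, 13, 13, 13

step 0: 10 = 2·4 + 2; sub 5 for 4: 2·5 + 2; = 12; G_1 = 12−1 = 11
step 1: 11 = 2·5 + 1; sub 6 for 5: 2·6 + 1; = 13; G_2 = 13−1 = 12
step 2: 12 = 2·6; sub 7 for 6: 2·7; = 14; G_3 = 14−1 = 13
step 3: 13 = 7 + 6; sub 8 for 7: 8 + 6; = 14; G_4 = 14−1 = 13
step 4: 13 = 8 + 5; sub 9 for 8: 9 + 5; = 14; G_5 = 14−1 = 13
step 5: 13 = 9 + 4; sub 10 for 9: 10 + 4; = 14; G_6 = 14−1 = 13
step 6: 13 = 10 + 3; sub 11 for 10: 11 + 3; = 14; G_7 = 14−1 = 13
step 7: 13 = 11 + 2; sub 12 for 11: 12 + 2; = 14; G_8 = 14−1 = 13
step 8: 13 = 12 + 1; sub 13 for 12: 13 + 1; = 14; G_9 = 14−1 = 13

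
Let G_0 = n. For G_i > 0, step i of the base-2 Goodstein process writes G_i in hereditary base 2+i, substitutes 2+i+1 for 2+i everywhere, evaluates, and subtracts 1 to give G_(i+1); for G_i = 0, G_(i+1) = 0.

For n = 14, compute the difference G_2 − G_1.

i=0: 14 = 2^(2 + 1) + 2^2 + 2 (b=2); 2→3: 3^(3 + 1) + 3^3 + 3 = 111; 111−1 = 110
i=1: 110 = 3^(3 + 1) + 3^3 + 2 (b=3); 3→4: 4^(4 + 1) + 4^4 + 2 = 1282; 1282−1 = 1281

1171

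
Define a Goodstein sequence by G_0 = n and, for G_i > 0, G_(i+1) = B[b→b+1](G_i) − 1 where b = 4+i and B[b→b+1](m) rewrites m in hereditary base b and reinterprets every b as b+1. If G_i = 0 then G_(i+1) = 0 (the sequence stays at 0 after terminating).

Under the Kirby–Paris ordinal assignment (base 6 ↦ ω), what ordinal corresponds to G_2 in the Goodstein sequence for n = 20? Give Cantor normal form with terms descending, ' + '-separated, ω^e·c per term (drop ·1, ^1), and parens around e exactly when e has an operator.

ω^2 + 3

G_0 = 20. HB_4(20) = 4^2 + 4. Bump = 30. G_1 = 29.
G_1 = 29. HB_5(29) = 5^2 + 4. Bump = 40. G_2 = 39.
G_2 = 39. HB_6(39) = 6^2 + 3. Bump = 52. G_3 = 51.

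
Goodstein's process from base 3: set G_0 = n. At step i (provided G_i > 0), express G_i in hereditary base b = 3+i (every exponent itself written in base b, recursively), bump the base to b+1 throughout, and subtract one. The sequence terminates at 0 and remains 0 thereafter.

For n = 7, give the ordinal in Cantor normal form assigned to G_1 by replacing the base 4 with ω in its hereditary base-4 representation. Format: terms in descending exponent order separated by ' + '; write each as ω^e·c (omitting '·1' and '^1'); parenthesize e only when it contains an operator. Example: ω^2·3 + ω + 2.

ω·2

[0] 7 ≡ 2·3 + 1 (base 3). Lift 4: 9. −1: 8.
[1] 8 ≡ 2·4 (base 4). Lift 5: 10. −1: 9.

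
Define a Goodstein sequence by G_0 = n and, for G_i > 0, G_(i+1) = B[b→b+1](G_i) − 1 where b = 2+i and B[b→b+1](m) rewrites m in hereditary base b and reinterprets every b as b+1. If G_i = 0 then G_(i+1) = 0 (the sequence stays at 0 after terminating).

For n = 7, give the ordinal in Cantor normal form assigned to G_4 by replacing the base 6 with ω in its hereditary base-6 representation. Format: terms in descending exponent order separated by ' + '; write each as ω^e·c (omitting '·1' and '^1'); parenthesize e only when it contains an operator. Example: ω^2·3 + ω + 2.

i=0: 7 = 2^2 + 2 + 1 (b=2); 2→3: 3^3 + 3 + 1 = 31; 31−1 = 30
i=1: 30 = 3^3 + 3 (b=3); 3→4: 4^4 + 4 = 260; 260−1 = 259
i=2: 259 = 4^4 + 3 (b=4); 4→5: 5^5 + 3 = 3128; 3128−1 = 3127
i=3: 3127 = 5^5 + 2 (b=5); 5→6: 6^6 + 2 = 46658; 46658−1 = 46657
i=4: 46657 = 6^6 + 1 (b=6); 6→7: 7^7 + 1 = 823544; 823544−1 = 823543

ω^ω + 1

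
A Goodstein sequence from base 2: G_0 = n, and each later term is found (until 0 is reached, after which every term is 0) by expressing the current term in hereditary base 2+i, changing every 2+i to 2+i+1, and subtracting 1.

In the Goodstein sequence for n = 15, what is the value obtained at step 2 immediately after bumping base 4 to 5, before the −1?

G_0 = 15. HB_2(15) = 2^(2 + 1) + 2^2 + 2 + 1. Bump = 112. G_1 = 111.
G_1 = 111. HB_3(111) = 3^(3 + 1) + 3^3 + 3. Bump = 1284. G_2 = 1283.
G_2 = 1283. HB_4(1283) = 4^(4 + 1) + 4^4 + 3. Bump = 18753. G_3 = 18752.

18753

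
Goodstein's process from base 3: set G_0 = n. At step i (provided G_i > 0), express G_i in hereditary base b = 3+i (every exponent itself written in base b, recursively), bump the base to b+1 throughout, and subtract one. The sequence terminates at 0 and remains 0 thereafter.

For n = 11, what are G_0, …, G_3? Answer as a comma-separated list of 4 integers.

11 —HB3→ 3^2 + 2 —bump→ 4^2 + 2 = 18 —(−1)→ 17
17 —HB4→ 4^2 + 1 —bump→ 5^2 + 1 = 26 —(−1)→ 25
25 —HB5→ 5^2 —bump→ 6^2 = 36 —(−1)→ 35

11, 17, 25, 35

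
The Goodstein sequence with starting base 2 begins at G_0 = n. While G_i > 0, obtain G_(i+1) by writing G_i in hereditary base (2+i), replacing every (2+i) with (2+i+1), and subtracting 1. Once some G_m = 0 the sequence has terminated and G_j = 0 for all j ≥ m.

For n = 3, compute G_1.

3 —HB2→ 2 + 1 —bump→ 3 + 1 = 4 —(−1)→ 3
3 —HB3→ 3 —bump→ 4 = 4 —(−1)→ 3

3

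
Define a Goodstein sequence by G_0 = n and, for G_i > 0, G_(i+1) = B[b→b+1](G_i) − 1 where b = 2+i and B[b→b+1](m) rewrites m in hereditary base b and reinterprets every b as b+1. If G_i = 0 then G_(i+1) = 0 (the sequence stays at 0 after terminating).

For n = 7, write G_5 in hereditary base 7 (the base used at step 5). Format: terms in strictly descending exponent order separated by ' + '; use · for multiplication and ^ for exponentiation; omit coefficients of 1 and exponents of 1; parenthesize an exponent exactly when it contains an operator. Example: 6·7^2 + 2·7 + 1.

7^7

base 2: 7 = 2^2 + 2 + 1; at 3: 3^3 + 3 + 1 = 31; next = 30
base 3: 30 = 3^3 + 3; at 4: 4^4 + 4 = 260; next = 259
base 4: 259 = 4^4 + 3; at 5: 5^5 + 3 = 3128; next = 3127
base 5: 3127 = 5^5 + 2; at 6: 6^6 + 2 = 46658; next = 46657
base 6: 46657 = 6^6 + 1; at 7: 7^7 + 1 = 823544; next = 823543
base 7: 823543 = 7^7; at 8: 8^8 = 16777216; next = 16777215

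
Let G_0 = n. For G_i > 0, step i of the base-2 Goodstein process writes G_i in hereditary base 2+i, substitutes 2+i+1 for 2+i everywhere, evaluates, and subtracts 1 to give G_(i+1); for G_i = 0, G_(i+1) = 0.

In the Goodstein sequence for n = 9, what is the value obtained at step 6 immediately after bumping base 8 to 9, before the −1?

1162263922

[0] 9 ≡ 2^(2 + 1) + 1 (base 2). Lift 3: 82. −1: 81.
[1] 81 ≡ 3^(3 + 1) (base 3). Lift 4: 1024. −1: 1023.
[2] 1023 ≡ 3·4^4 + 3·4^3 + 3·4^2 + 3·4 + 3 (base 4). Lift 5: 9843. −1: 9842.
[3] 9842 ≡ 3·5^5 + 3·5^3 + 3·5^2 + 3·5 + 2 (base 5). Lift 6: 140744. −1: 140743.
[4] 140743 ≡ 3·6^6 + 3·6^3 + 3·6^2 + 3·6 + 1 (base 6). Lift 7: 2471827. −1: 2471826.
[5] 2471826 ≡ 3·7^7 + 3·7^3 + 3·7^2 + 3·7 (base 7). Lift 8: 50333400. −1: 50333399.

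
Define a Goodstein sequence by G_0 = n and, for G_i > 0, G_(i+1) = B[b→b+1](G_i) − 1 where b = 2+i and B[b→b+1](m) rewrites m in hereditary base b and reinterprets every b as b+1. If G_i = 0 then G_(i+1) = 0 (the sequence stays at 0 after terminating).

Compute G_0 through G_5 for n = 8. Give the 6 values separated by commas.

i=0: 8 = 2^(2 + 1) (b=2); 2→3: 3^(3 + 1) = 81; 81−1 = 80
i=1: 80 = 2·3^3 + 2·3^2 + 2·3 + 2 (b=3); 3→4: 2·4^4 + 2·4^2 + 2·4 + 2 = 554; 554−1 = 553
i=2: 553 = 2·4^4 + 2·4^2 + 2·4 + 1 (b=4); 4→5: 2·5^5 + 2·5^2 + 2·5 + 1 = 6311; 6311−1 = 6310
i=3: 6310 = 2·5^5 + 2·5^2 + 2·5 (b=5); 5→6: 2·6^6 + 2·6^2 + 2·6 = 93396; 93396−1 = 93395
i=4: 93395 = 2·6^6 + 2·6^2 + 6 + 5 (b=6); 6→7: 2·7^7 + 2·7^2 + 7 + 5 = 1647196; 1647196−1 = 1647195

8, 80, 553, 6310, 93395, 1647195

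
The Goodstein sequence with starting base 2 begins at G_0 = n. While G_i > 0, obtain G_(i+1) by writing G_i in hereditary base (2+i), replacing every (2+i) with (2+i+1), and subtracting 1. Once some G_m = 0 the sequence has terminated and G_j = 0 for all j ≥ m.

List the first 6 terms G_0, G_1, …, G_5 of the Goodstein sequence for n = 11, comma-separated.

(0) 11|_2 = 2^(2 + 1) + 2 + 1 ↦ 3^(3 + 1) + 3 + 1|_3 = 85 ⇒ 84
(1) 84|_3 = 3^(3 + 1) + 3 ↦ 4^(4 + 1) + 4|_4 = 1028 ⇒ 1027
(2) 1027|_4 = 4^(4 + 1) + 3 ↦ 5^(5 + 1) + 3|_5 = 15628 ⇒ 15627
(3) 15627|_5 = 5^(5 + 1) + 2 ↦ 6^(6 + 1) + 2|_6 = 279938 ⇒ 279937
(4) 279937|_6 = 6^(6 + 1) + 1 ↦ 7^(7 + 1) + 1|_7 = 5764802 ⇒ 5764801

11, 84, 1027, 15627, 279937, 5764801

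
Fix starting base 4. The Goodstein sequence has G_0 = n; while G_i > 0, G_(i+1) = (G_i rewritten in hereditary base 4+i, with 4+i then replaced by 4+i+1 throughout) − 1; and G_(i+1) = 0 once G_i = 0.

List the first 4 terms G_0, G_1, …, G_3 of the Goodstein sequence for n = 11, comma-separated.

11, 12, 13, 14

G_0=11  [base 4] 2·4 + 3  →[4↦5]→  2·5 + 3 = 13  −1 ⇒ G_1=12
G_1=12  [base 5] 2·5 + 2  →[5↦6]→  2·6 + 2 = 14  −1 ⇒ G_2=13
G_2=13  [base 6] 2·6 + 1  →[6↦7]→  2·7 + 1 = 15  −1 ⇒ G_3=14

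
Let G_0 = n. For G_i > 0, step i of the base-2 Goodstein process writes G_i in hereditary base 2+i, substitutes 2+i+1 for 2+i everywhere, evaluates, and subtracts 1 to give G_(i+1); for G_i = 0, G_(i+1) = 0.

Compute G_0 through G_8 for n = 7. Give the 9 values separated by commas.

[0] 7 ≡ 2^2 + 2 + 1 (base 2). Lift 3: 31. −1: 30.
[1] 30 ≡ 3^3 + 3 (base 3). Lift 4: 260. −1: 259.
[2] 259 ≡ 4^4 + 3 (base 4). Lift 5: 3128. −1: 3127.
[3] 3127 ≡ 5^5 + 2 (base 5). Lift 6: 46658. −1: 46657.
[4] 46657 ≡ 6^6 + 1 (base 6). Lift 7: 823544. −1: 823543.
[5] 823543 ≡ 7^7 (base 7). Lift 8: 16777216. −1: 16777215.
[6] 16777215 ≡ 7·8^7 + 7·8^6 + 7·8^5 + 7·8^4 + 7·8^3 + 7·8^2 + 7·8 + 7 (base 8). Lift 9: 37665880. −1: 37665879.
[7] 37665879 ≡ 7·9^7 + 7·9^6 + 7·9^5 + 7·9^4 + 7·9^3 + 7·9^2 + 7·9 + 6 (base 9). Lift 10: 77777776. −1: 77777775.

7, 30, 259, 3127, 46657, 823543, 16777215, 37665879, 77777775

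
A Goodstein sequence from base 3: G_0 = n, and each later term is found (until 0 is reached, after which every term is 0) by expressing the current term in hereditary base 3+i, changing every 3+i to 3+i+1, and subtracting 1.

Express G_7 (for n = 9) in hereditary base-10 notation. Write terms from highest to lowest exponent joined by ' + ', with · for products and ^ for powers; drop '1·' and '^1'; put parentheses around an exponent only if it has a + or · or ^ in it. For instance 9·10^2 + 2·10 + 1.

2·10 + 5

G_0 = 9. HB_3(9) = 3^2. Bump = 16. G_1 = 15.
G_1 = 15. HB_4(15) = 3·4 + 3. Bump = 18. G_2 = 17.
G_2 = 17. HB_5(17) = 3·5 + 2. Bump = 20. G_3 = 19.
G_3 = 19. HB_6(19) = 3·6 + 1. Bump = 22. G_4 = 21.
G_4 = 21. HB_7(21) = 3·7. Bump = 24. G_5 = 23.
G_5 = 23. HB_8(23) = 2·8 + 7. Bump = 25. G_6 = 24.
G_6 = 24. HB_9(24) = 2·9 + 6. Bump = 26. G_7 = 25.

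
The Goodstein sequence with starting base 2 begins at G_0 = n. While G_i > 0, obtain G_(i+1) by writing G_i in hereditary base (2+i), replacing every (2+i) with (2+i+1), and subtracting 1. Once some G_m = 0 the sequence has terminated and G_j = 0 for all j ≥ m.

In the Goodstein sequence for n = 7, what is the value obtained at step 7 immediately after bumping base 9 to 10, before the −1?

77777776

G_0=7  [base 2] 2^2 + 2 + 1  →[2↦3]→  3^3 + 3 + 1 = 31  −1 ⇒ G_1=30
G_1=30  [base 3] 3^3 + 3  →[3↦4]→  4^4 + 4 = 260  −1 ⇒ G_2=259
G_2=259  [base 4] 4^4 + 3  →[4↦5]→  5^5 + 3 = 3128  −1 ⇒ G_3=3127
G_3=3127  [base 5] 5^5 + 2  →[5↦6]→  6^6 + 2 = 46658  −1 ⇒ G_4=46657
G_4=46657  [base 6] 6^6 + 1  →[6↦7]→  7^7 + 1 = 823544  −1 ⇒ G_5=823543
G_5=823543  [base 7] 7^7  →[7↦8]→  8^8 = 16777216  −1 ⇒ G_6=16777215
G_6=16777215  [base 8] 7·8^7 + 7·8^6 + 7·8^5 + 7·8^4 + 7·8^3 + 7·8^2 + 7·8 + 7  →[8↦9]→  7·9^7 + 7·9^6 + 7·9^5 + 7·9^4 + 7·9^3 + 7·9^2 + 7·9 + 7 = 37665880  −1 ⇒ G_7=37665879
G_7=37665879  [base 9] 7·9^7 + 7·9^6 + 7·9^5 + 7·9^4 + 7·9^3 + 7·9^2 + 7·9 + 6  →[9↦10]→  7·10^7 + 7·10^6 + 7·10^5 + 7·10^4 + 7·10^3 + 7·10^2 + 7·10 + 6 = 77777776  −1 ⇒ G_8=77777775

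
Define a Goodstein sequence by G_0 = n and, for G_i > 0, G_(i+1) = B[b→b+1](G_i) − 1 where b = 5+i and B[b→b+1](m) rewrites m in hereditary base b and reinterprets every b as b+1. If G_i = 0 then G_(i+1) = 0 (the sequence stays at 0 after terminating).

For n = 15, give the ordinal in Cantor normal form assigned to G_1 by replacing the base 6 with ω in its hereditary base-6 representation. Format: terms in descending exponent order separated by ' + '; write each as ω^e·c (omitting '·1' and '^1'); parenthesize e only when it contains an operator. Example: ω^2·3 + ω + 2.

ω·2 + 5

i=0: 15 = 3·5 (b=5); 5→6: 3·6 = 18; 18−1 = 17
i=1: 17 = 2·6 + 5 (b=6); 6→7: 2·7 + 5 = 19; 19−1 = 18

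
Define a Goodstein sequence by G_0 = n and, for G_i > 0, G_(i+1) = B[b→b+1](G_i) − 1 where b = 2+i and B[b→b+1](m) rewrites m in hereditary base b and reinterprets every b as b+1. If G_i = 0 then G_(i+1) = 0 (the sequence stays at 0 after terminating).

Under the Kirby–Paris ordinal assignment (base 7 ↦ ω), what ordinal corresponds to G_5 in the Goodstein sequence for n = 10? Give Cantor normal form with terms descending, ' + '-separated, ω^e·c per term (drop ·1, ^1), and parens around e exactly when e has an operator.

ω^ω·5 + ω^5·5 + ω^4·5 + ω^3·5 + ω^2·5 + ω·5 + 4

(0) 10|_2 = 2^(2 + 1) + 2 ↦ 3^(3 + 1) + 3|_3 = 84 ⇒ 83
(1) 83|_3 = 3^(3 + 1) + 2 ↦ 4^(4 + 1) + 2|_4 = 1026 ⇒ 1025
(2) 1025|_4 = 4^(4 + 1) + 1 ↦ 5^(5 + 1) + 1|_5 = 15626 ⇒ 15625
(3) 15625|_5 = 5^(5 + 1) ↦ 6^(6 + 1)|_6 = 279936 ⇒ 279935
(4) 279935|_6 = 5·6^6 + 5·6^5 + 5·6^4 + 5·6^3 + 5·6^2 + 5·6 + 5 ↦ 5·7^7 + 5·7^5 + 5·7^4 + 5·7^3 + 5·7^2 + 5·7 + 5|_7 = 4215755 ⇒ 4215754
(5) 4215754|_7 = 5·7^7 + 5·7^5 + 5·7^4 + 5·7^3 + 5·7^2 + 5·7 + 4 ↦ 5·8^8 + 5·8^5 + 5·8^4 + 5·8^3 + 5·8^2 + 5·8 + 4|_8 = 84073324 ⇒ 84073323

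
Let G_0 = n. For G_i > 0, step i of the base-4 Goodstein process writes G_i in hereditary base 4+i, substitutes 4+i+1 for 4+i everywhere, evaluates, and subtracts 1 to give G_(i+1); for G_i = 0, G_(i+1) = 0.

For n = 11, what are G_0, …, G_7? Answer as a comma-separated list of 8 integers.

base 4: 11 = 2·4 + 3; at 5: 2·5 + 3 = 13; next = 12
base 5: 12 = 2·5 + 2; at 6: 2·6 + 2 = 14; next = 13
base 6: 13 = 2·6 + 1; at 7: 2·7 + 1 = 15; next = 14
base 7: 14 = 2·7; at 8: 2·8 = 16; next = 15
base 8: 15 = 8 + 7; at 9: 9 + 7 = 16; next = 15
base 9: 15 = 9 + 6; at 10: 10 + 6 = 16; next = 15
base 10: 15 = 10 + 5; at 11: 11 + 5 = 16; next = 15

11, 12, 13, 14, 15, 15, 15, 15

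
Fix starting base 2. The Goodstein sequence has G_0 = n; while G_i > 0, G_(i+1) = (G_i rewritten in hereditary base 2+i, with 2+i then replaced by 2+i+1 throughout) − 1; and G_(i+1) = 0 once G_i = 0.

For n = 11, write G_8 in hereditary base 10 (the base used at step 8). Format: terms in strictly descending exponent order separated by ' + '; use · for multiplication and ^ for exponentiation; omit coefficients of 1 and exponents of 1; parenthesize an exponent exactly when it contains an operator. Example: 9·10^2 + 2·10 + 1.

7·10^10 + 7·10^7 + 7·10^6 + 7·10^5 + 7·10^4 + 7·10^3 + 7·10^2 + 7·10 + 5

G_0 = 11. HB_2(11) = 2^(2 + 1) + 2 + 1. Bump = 85. G_1 = 84.
G_1 = 84. HB_3(84) = 3^(3 + 1) + 3. Bump = 1028. G_2 = 1027.
G_2 = 1027. HB_4(1027) = 4^(4 + 1) + 3. Bump = 15628. G_3 = 15627.
G_3 = 15627. HB_5(15627) = 5^(5 + 1) + 2. Bump = 279938. G_4 = 279937.
G_4 = 279937. HB_6(279937) = 6^(6 + 1) + 1. Bump = 5764802. G_5 = 5764801.
G_5 = 5764801. HB_7(5764801) = 7^(7 + 1). Bump = 134217728. G_6 = 134217727.
G_6 = 134217727. HB_8(134217727) = 7·8^8 + 7·8^7 + 7·8^6 + 7·8^5 + 7·8^4 + 7·8^3 + 7·8^2 + 7·8 + 7. Bump = 2749609303. G_7 = 2749609302.
G_7 = 2749609302. HB_9(2749609302) = 7·9^9 + 7·9^7 + 7·9^6 + 7·9^5 + 7·9^4 + 7·9^3 + 7·9^2 + 7·9 + 6. Bump = 70077777776. G_8 = 70077777775.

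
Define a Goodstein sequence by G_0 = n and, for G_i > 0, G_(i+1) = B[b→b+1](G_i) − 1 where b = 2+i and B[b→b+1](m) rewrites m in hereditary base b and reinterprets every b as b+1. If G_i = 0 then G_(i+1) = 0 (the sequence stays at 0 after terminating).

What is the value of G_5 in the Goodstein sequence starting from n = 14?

5862840

i=0: 14 = 2^(2 + 1) + 2^2 + 2 (b=2); 2→3: 3^(3 + 1) + 3^3 + 3 = 111; 111−1 = 110
i=1: 110 = 3^(3 + 1) + 3^3 + 2 (b=3); 3→4: 4^(4 + 1) + 4^4 + 2 = 1282; 1282−1 = 1281
i=2: 1281 = 4^(4 + 1) + 4^4 + 1 (b=4); 4→5: 5^(5 + 1) + 5^5 + 1 = 18751; 18751−1 = 18750
i=3: 18750 = 5^(5 + 1) + 5^5 (b=5); 5→6: 6^(6 + 1) + 6^6 = 326592; 326592−1 = 326591
i=4: 326591 = 6^(6 + 1) + 5·6^5 + 5·6^4 + 5·6^3 + 5·6^2 + 5·6 + 5 (b=6); 6→7: 7^(7 + 1) + 5·7^5 + 5·7^4 + 5·7^3 + 5·7^2 + 5·7 + 5 = 5862841; 5862841−1 = 5862840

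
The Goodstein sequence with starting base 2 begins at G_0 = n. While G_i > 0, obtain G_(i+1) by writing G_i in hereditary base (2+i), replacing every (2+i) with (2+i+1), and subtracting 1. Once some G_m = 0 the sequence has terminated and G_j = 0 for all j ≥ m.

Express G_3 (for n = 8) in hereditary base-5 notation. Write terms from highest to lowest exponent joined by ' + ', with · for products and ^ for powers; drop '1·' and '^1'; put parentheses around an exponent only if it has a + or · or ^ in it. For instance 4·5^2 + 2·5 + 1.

2·5^5 + 2·5^2 + 2·5

8 —HB2→ 2^(2 + 1) —bump→ 3^(3 + 1) = 81 —(−1)→ 80
80 —HB3→ 2·3^3 + 2·3^2 + 2·3 + 2 —bump→ 2·4^4 + 2·4^2 + 2·4 + 2 = 554 —(−1)→ 553
553 —HB4→ 2·4^4 + 2·4^2 + 2·4 + 1 —bump→ 2·5^5 + 2·5^2 + 2·5 + 1 = 6311 —(−1)→ 6310
6310 —HB5→ 2·5^5 + 2·5^2 + 2·5 —bump→ 2·6^6 + 2·6^2 + 2·6 = 93396 —(−1)→ 93395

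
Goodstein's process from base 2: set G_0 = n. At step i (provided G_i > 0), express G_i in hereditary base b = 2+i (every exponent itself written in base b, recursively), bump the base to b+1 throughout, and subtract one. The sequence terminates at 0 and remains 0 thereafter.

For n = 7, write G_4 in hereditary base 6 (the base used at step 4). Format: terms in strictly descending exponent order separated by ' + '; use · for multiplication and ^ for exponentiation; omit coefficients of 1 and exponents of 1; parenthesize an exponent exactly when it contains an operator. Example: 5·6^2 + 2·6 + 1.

6^6 + 1

base 2: 7 = 2^2 + 2 + 1; at 3: 3^3 + 3 + 1 = 31; next = 30
base 3: 30 = 3^3 + 3; at 4: 4^4 + 4 = 260; next = 259
base 4: 259 = 4^4 + 3; at 5: 5^5 + 3 = 3128; next = 3127
base 5: 3127 = 5^5 + 2; at 6: 6^6 + 2 = 46658; next = 46657
base 6: 46657 = 6^6 + 1; at 7: 7^7 + 1 = 823544; next = 823543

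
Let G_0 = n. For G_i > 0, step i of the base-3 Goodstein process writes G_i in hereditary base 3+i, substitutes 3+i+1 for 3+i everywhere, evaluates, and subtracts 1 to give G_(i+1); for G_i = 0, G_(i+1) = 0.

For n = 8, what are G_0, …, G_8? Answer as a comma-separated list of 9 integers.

G_0=8  [base 3] 2·3 + 2  →[3↦4]→  2·4 + 2 = 10  −1 ⇒ G_1=9
G_1=9  [base 4] 2·4 + 1  →[4↦5]→  2·5 + 1 = 11  −1 ⇒ G_2=10
G_2=10  [base 5] 2·5  →[5↦6]→  2·6 = 12  −1 ⇒ G_3=11
G_3=11  [base 6] 6 + 5  →[6↦7]→  7 + 5 = 12  −1 ⇒ G_4=11
G_4=11  [base 7] 7 + 4  →[7↦8]→  8 + 4 = 12  −1 ⇒ G_5=11
G_5=11  [base 8] 8 + 3  →[8↦9]→  9 + 3 = 12  −1 ⇒ G_6=11
G_6=11  [base 9] 9 + 2  →[9↦10]→  10 + 2 = 12  −1 ⇒ G_7=11
G_7=11  [base 10] 10 + 1  →[10↦11]→  11 + 1 = 12  −1 ⇒ G_8=11

8, 9, 10, 11, 11, 11, 11, 11, 11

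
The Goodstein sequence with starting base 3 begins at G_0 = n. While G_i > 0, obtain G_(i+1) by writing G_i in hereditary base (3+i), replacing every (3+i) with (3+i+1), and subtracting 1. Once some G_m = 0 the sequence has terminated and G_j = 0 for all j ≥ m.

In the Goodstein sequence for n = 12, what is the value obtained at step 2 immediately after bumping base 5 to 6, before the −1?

38

(0) 12|_3 = 3^2 + 3 ↦ 4^2 + 4|_4 = 20 ⇒ 19
(1) 19|_4 = 4^2 + 3 ↦ 5^2 + 3|_5 = 28 ⇒ 27
(2) 27|_5 = 5^2 + 2 ↦ 6^2 + 2|_6 = 38 ⇒ 37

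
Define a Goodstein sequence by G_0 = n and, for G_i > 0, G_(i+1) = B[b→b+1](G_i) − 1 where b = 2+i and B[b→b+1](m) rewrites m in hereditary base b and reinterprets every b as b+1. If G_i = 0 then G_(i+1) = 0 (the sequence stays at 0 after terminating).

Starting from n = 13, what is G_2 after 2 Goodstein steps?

(0) 13|_2 = 2^(2 + 1) + 2^2 + 1 ↦ 3^(3 + 1) + 3^3 + 1|_3 = 109 ⇒ 108
(1) 108|_3 = 3^(3 + 1) + 3^3 ↦ 4^(4 + 1) + 4^4|_4 = 1280 ⇒ 1279
(2) 1279|_4 = 4^(4 + 1) + 3·4^3 + 3·4^2 + 3·4 + 3 ↦ 5^(5 + 1) + 3·5^3 + 3·5^2 + 3·5 + 3|_5 = 16093 ⇒ 16092

1279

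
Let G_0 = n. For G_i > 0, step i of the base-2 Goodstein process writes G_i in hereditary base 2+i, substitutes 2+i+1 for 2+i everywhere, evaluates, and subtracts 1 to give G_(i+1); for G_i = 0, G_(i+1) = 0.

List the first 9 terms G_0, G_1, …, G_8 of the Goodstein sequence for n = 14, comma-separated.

14, 110, 1281, 18750, 326591, 5862840, 134404971, 3487116548, 100000555551

base 2: 14 = 2^(2 + 1) + 2^2 + 2; at 3: 3^(3 + 1) + 3^3 + 3 = 111; next = 110
base 3: 110 = 3^(3 + 1) + 3^3 + 2; at 4: 4^(4 + 1) + 4^4 + 2 = 1282; next = 1281
base 4: 1281 = 4^(4 + 1) + 4^4 + 1; at 5: 5^(5 + 1) + 5^5 + 1 = 18751; next = 18750
base 5: 18750 = 5^(5 + 1) + 5^5; at 6: 6^(6 + 1) + 6^6 = 326592; next = 326591
base 6: 326591 = 6^(6 + 1) + 5·6^5 + 5·6^4 + 5·6^3 + 5·6^2 + 5·6 + 5; at 7: 7^(7 + 1) + 5·7^5 + 5·7^4 + 5·7^3 + 5·7^2 + 5·7 + 5 = 5862841; next = 5862840
base 7: 5862840 = 7^(7 + 1) + 5·7^5 + 5·7^4 + 5·7^3 + 5·7^2 + 5·7 + 4; at 8: 8^(8 + 1) + 5·8^5 + 5·8^4 + 5·8^3 + 5·8^2 + 5·8 + 4 = 134404972; next = 134404971
base 8: 134404971 = 8^(8 + 1) + 5·8^5 + 5·8^4 + 5·8^3 + 5·8^2 + 5·8 + 3; at 9: 9^(9 + 1) + 5·9^5 + 5·9^4 + 5·9^3 + 5·9^2 + 5·9 + 3 = 3487116549; next = 3487116548
base 9: 3487116548 = 9^(9 + 1) + 5·9^5 + 5·9^4 + 5·9^3 + 5·9^2 + 5·9 + 2; at 10: 10^(10 + 1) + 5·10^5 + 5·10^4 + 5·10^3 + 5·10^2 + 5·10 + 2 = 100000555552; next = 100000555551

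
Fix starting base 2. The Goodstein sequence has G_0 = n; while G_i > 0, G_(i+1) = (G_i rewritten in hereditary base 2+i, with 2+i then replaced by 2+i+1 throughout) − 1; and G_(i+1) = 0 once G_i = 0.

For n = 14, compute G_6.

134404971

step 0: 14 = 2^(2 + 1) + 2^2 + 2; sub 3 for 2: 3^(3 + 1) + 3^3 + 3; = 111; G_1 = 111−1 = 110
step 1: 110 = 3^(3 + 1) + 3^3 + 2; sub 4 for 3: 4^(4 + 1) + 4^4 + 2; = 1282; G_2 = 1282−1 = 1281
step 2: 1281 = 4^(4 + 1) + 4^4 + 1; sub 5 for 4: 5^(5 + 1) + 5^5 + 1; = 18751; G_3 = 18751−1 = 18750
step 3: 18750 = 5^(5 + 1) + 5^5; sub 6 for 5: 6^(6 + 1) + 6^6; = 326592; G_4 = 326592−1 = 326591
step 4: 326591 = 6^(6 + 1) + 5·6^5 + 5·6^4 + 5·6^3 + 5·6^2 + 5·6 + 5; sub 7 for 6: 7^(7 + 1) + 5·7^5 + 5·7^4 + 5·7^3 + 5·7^2 + 5·7 + 5; = 5862841; G_5 = 5862841−1 = 5862840
step 5: 5862840 = 7^(7 + 1) + 5·7^5 + 5·7^4 + 5·7^3 + 5·7^2 + 5·7 + 4; sub 8 for 7: 8^(8 + 1) + 5·8^5 + 5·8^4 + 5·8^3 + 5·8^2 + 5·8 + 4; = 134404972; G_6 = 134404972−1 = 134404971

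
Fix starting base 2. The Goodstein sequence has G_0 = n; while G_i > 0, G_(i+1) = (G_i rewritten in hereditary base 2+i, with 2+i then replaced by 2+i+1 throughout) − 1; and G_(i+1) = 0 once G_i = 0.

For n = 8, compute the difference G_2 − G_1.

473

G_0=8  [base 2] 2^(2 + 1)  →[2↦3]→  3^(3 + 1) = 81  −1 ⇒ G_1=80
G_1=80  [base 3] 2·3^3 + 2·3^2 + 2·3 + 2  →[3↦4]→  2·4^4 + 2·4^2 + 2·4 + 2 = 554  −1 ⇒ G_2=553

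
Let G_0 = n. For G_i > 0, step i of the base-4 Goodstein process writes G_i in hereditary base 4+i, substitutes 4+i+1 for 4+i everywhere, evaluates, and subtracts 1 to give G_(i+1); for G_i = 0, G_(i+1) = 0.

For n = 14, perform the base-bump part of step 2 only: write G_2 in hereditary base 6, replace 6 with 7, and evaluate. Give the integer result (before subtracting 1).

21

base 4: 14 = 3·4 + 2; at 5: 3·5 + 2 = 17; next = 16
base 5: 16 = 3·5 + 1; at 6: 3·6 + 1 = 19; next = 18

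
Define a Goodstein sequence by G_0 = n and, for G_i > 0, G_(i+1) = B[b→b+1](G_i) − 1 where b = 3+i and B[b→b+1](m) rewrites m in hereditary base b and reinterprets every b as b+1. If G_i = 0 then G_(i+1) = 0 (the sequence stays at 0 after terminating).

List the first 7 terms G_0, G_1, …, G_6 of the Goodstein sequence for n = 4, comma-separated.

4, 4, 4, 3, 2, 1, 0

step 0: 4 = 3 + 1; sub 4 for 3: 4 + 1; = 5; G_1 = 5−1 = 4
step 1: 4 = 4; sub 5 for 4: 5; = 5; G_2 = 5−1 = 4
step 2: 4 = 4; sub 6 for 5: 4; = 4; G_3 = 4−1 = 3
step 3: 3 = 3; sub 7 for 6: 3; = 3; G_4 = 3−1 = 2
step 4: 2 = 2; sub 8 for 7: 2; = 2; G_5 = 2−1 = 1
step 5: 1 = 1; sub 9 for 8: 1; = 1; G_6 = 1−1 = 0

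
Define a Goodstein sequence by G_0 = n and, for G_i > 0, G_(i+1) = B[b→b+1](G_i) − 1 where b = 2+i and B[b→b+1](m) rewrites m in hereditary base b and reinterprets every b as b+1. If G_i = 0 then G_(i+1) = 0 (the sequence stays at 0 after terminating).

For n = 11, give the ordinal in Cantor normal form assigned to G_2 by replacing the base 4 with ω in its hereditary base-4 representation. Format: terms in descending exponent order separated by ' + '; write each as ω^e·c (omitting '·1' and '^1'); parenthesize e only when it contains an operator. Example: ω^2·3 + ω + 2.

ω^(ω + 1) + 3

[0] 11 ≡ 2^(2 + 1) + 2 + 1 (base 2). Lift 3: 85. −1: 84.
[1] 84 ≡ 3^(3 + 1) + 3 (base 3). Lift 4: 1028. −1: 1027.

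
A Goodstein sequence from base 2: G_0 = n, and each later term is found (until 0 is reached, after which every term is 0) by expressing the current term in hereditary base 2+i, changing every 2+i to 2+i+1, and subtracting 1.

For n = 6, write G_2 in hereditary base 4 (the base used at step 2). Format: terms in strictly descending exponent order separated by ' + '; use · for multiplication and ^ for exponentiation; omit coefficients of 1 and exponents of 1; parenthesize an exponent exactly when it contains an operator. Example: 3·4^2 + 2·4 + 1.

G_0 = 6. HB_2(6) = 2^2 + 2. Bump = 30. G_1 = 29.
G_1 = 29. HB_3(29) = 3^3 + 2. Bump = 258. G_2 = 257.
G_2 = 257. HB_4(257) = 4^4 + 1. Bump = 3126. G_3 = 3125.

4^4 + 1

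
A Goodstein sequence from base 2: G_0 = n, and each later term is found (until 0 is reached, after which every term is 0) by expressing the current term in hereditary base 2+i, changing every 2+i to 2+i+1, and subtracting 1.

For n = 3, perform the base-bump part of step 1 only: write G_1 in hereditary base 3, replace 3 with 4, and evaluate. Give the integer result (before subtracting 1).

4

i=0: 3 = 2 + 1 (b=2); 2→3: 3 + 1 = 4; 4−1 = 3
i=1: 3 = 3 (b=3); 3→4: 4 = 4; 4−1 = 3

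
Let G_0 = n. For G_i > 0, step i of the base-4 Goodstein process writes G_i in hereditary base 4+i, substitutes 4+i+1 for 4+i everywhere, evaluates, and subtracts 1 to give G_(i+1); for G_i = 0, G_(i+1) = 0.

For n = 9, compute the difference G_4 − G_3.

i=0: 9 = 2·4 + 1 (b=4); 4→5: 2·5 + 1 = 11; 11−1 = 10
i=1: 10 = 2·5 (b=5); 5→6: 2·6 = 12; 12−1 = 11
i=2: 11 = 6 + 5 (b=6); 6→7: 7 + 5 = 12; 12−1 = 11
i=3: 11 = 7 + 4 (b=7); 7→8: 8 + 4 = 12; 12−1 = 11

0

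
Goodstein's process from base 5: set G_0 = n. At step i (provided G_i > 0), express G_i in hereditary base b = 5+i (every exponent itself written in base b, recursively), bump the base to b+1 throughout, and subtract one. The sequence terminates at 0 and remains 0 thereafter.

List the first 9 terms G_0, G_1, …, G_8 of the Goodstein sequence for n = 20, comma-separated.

base 5: 20 = 4·5; at 6: 4·6 = 24; next = 23
base 6: 23 = 3·6 + 5; at 7: 3·7 + 5 = 26; next = 25
base 7: 25 = 3·7 + 4; at 8: 3·8 + 4 = 28; next = 27
base 8: 27 = 3·8 + 3; at 9: 3·9 + 3 = 30; next = 29
base 9: 29 = 3·9 + 2; at 10: 3·10 + 2 = 32; next = 31
base 10: 31 = 3·10 + 1; at 11: 3·11 + 1 = 34; next = 33
base 11: 33 = 3·11; at 12: 3·12 = 36; next = 35
base 12: 35 = 2·12 + 11; at 13: 2·13 + 11 = 37; next = 36

20, 23, 25, 27, 29, 31, 33, 35, 36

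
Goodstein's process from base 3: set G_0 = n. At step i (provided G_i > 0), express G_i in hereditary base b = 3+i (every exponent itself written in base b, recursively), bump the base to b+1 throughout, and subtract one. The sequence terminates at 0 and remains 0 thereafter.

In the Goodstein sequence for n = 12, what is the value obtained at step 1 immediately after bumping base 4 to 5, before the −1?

12 —HB3→ 3^2 + 3 —bump→ 4^2 + 4 = 20 —(−1)→ 19
19 —HB4→ 4^2 + 3 —bump→ 5^2 + 3 = 28 —(−1)→ 27

28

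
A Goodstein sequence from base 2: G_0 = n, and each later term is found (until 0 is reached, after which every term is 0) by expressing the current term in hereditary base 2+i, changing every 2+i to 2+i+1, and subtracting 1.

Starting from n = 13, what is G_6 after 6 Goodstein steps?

134219479

[0] 13 ≡ 2^(2 + 1) + 2^2 + 1 (base 2). Lift 3: 109. −1: 108.
[1] 108 ≡ 3^(3 + 1) + 3^3 (base 3). Lift 4: 1280. −1: 1279.
[2] 1279 ≡ 4^(4 + 1) + 3·4^3 + 3·4^2 + 3·4 + 3 (base 4). Lift 5: 16093. −1: 16092.
[3] 16092 ≡ 5^(5 + 1) + 3·5^3 + 3·5^2 + 3·5 + 2 (base 5). Lift 6: 280712. −1: 280711.
[4] 280711 ≡ 6^(6 + 1) + 3·6^3 + 3·6^2 + 3·6 + 1 (base 6). Lift 7: 5765999. −1: 5765998.
[5] 5765998 ≡ 7^(7 + 1) + 3·7^3 + 3·7^2 + 3·7 (base 7). Lift 8: 134219480. −1: 134219479.
[6] 134219479 ≡ 8^(8 + 1) + 3·8^3 + 3·8^2 + 2·8 + 7 (base 8). Lift 9: 3486786856. −1: 3486786855.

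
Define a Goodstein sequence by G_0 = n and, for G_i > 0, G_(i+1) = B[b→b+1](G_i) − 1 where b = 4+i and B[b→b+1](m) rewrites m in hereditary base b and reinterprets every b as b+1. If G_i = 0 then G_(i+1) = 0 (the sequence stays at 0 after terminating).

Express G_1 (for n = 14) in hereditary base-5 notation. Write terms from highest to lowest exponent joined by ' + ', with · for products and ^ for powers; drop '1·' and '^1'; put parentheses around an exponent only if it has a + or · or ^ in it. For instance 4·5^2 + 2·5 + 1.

i=0: 14 = 3·4 + 2 (b=4); 4→5: 3·5 + 2 = 17; 17−1 = 16
i=1: 16 = 3·5 + 1 (b=5); 5→6: 3·6 + 1 = 19; 19−1 = 18

3·5 + 1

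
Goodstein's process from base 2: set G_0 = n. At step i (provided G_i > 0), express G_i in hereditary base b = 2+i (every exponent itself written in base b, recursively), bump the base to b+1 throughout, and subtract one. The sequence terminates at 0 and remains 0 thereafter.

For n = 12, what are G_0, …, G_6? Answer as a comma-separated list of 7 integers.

G_0 = 12. HB_2(12) = 2^(2 + 1) + 2^2. Bump = 108. G_1 = 107.
G_1 = 107. HB_3(107) = 3^(3 + 1) + 2·3^2 + 2·3 + 2. Bump = 1066. G_2 = 1065.
G_2 = 1065. HB_4(1065) = 4^(4 + 1) + 2·4^2 + 2·4 + 1. Bump = 15686. G_3 = 15685.
G_3 = 15685. HB_5(15685) = 5^(5 + 1) + 2·5^2 + 2·5. Bump = 280020. G_4 = 280019.
G_4 = 280019. HB_6(280019) = 6^(6 + 1) + 2·6^2 + 6 + 5. Bump = 5764911. G_5 = 5764910.
G_5 = 5764910. HB_7(5764910) = 7^(7 + 1) + 2·7^2 + 7 + 4. Bump = 134217868. G_6 = 134217867.

12, 107, 1065, 15685, 280019, 5764910, 134217867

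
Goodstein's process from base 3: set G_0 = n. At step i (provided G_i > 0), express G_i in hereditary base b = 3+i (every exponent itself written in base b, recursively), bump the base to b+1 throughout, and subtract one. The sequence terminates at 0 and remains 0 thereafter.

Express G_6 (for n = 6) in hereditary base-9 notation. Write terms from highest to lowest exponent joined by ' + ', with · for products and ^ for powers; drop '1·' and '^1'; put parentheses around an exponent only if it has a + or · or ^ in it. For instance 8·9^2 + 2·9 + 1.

G_0 = 6. HB_3(6) = 2·3. Bump = 8. G_1 = 7.
G_1 = 7. HB_4(7) = 4 + 3. Bump = 8. G_2 = 7.
G_2 = 7. HB_5(7) = 5 + 2. Bump = 8. G_3 = 7.
G_3 = 7. HB_6(7) = 6 + 1. Bump = 8. G_4 = 7.
G_4 = 7. HB_7(7) = 7. Bump = 8. G_5 = 7.
G_5 = 7. HB_8(7) = 7. Bump = 7. G_6 = 6.
G_6 = 6. HB_9(6) = 6. Bump = 6. G_7 = 5.

6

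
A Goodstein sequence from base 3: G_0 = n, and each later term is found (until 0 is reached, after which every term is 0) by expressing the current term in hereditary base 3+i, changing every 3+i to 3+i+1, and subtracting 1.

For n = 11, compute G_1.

17

G_0=11  [base 3] 3^2 + 2  →[3↦4]→  4^2 + 2 = 18  −1 ⇒ G_1=17
G_1=17  [base 4] 4^2 + 1  →[4↦5]→  5^2 + 1 = 26  −1 ⇒ G_2=25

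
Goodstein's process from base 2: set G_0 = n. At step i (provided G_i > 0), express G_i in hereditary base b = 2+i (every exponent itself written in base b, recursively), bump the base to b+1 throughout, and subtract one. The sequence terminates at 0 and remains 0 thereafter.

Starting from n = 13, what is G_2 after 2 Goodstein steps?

base 2: 13 = 2^(2 + 1) + 2^2 + 1; at 3: 3^(3 + 1) + 3^3 + 1 = 109; next = 108
base 3: 108 = 3^(3 + 1) + 3^3; at 4: 4^(4 + 1) + 4^4 = 1280; next = 1279
base 4: 1279 = 4^(4 + 1) + 3·4^3 + 3·4^2 + 3·4 + 3; at 5: 5^(5 + 1) + 3·5^3 + 3·5^2 + 3·5 + 3 = 16093; next = 16092

1279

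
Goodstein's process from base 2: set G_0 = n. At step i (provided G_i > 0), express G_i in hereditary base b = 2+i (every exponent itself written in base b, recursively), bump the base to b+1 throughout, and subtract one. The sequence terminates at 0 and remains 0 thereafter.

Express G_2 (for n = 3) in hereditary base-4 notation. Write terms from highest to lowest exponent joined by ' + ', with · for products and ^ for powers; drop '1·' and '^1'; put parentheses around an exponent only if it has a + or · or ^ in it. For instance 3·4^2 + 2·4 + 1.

3

i=0: 3 = 2 + 1 (b=2); 2→3: 3 + 1 = 4; 4−1 = 3
i=1: 3 = 3 (b=3); 3→4: 4 = 4; 4−1 = 3
i=2: 3 = 3 (b=4); 4→5: 3 = 3; 3−1 = 2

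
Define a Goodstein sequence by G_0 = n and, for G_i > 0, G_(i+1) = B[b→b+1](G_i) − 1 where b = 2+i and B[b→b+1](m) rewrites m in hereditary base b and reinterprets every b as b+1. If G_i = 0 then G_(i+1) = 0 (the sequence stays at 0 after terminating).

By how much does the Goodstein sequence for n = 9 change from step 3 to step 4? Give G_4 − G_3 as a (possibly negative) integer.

9 —HB2→ 2^(2 + 1) + 1 —bump→ 3^(3 + 1) + 1 = 82 —(−1)→ 81
81 —HB3→ 3^(3 + 1) —bump→ 4^(4 + 1) = 1024 —(−1)→ 1023
1023 —HB4→ 3·4^4 + 3·4^3 + 3·4^2 + 3·4 + 3 —bump→ 3·5^5 + 3·5^3 + 3·5^2 + 3·5 + 3 = 9843 —(−1)→ 9842
9842 —HB5→ 3·5^5 + 3·5^3 + 3·5^2 + 3·5 + 2 —bump→ 3·6^6 + 3·6^3 + 3·6^2 + 3·6 + 2 = 140744 —(−1)→ 140743

130901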